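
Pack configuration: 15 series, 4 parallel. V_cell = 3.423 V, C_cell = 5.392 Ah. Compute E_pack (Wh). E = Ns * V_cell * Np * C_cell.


V_pack = 15 * 3.423 = 51.345 V
C_pack = 4 * 5.392 = 21.568 Ah
E = V_pack * C_pack = 51.345 * 21.568 = 1107 Wh

1107 Wh


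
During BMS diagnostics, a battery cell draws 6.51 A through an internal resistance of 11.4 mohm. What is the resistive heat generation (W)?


Convert: R = 11.4 mohm = 0.0114 ohm
I^2 = 42.38
Q = 42.38 * 0.0114 = 0.4831 W

0.4831 W


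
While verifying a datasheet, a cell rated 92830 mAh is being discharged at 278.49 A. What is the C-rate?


Convert: capacity = 92830 mAh = 92.83 Ah
C_rate = I / capacity = 278.49 / 92.83 = 3C

3C


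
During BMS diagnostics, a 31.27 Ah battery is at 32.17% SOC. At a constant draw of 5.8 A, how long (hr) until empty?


Step 1: remaining = SOC/100 * C_total = 32.17/100 * 31.27 = 10.06 Ah
Step 2: t = remaining / I = 10.06 / 5.8 = 1.734 hr

1.734 hr


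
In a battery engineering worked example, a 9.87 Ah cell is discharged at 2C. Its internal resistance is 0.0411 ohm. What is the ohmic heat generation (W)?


Step 1: I = C_rate * capacity = 2 * 9.87 = 19.74 A
Step 2: Q = I^2 * R = 19.74^2 * 0.0411 = 389.67 * 0.0411 = 16.02 W

16.02 W


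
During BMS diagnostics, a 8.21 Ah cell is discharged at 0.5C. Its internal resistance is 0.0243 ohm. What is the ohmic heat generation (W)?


Step 1: I = C_rate * capacity = 0.5 * 8.21 = 4.105 A
Step 2: Q = I^2 * R = 4.105^2 * 0.0243 = 16.851 * 0.0243 = 0.4095 W

0.4095 W


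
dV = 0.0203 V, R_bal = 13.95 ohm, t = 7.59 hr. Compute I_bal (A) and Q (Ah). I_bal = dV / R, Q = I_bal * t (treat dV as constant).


First, Ohm's law: I_bal = 0.0203 V / 13.95 ohm = 0.0014552 A
Then Q = I * t = 0.0014552 A * 7.59 hr = 0.01104 Ah

I=0.0014552 A, Q=0.01104 Ah


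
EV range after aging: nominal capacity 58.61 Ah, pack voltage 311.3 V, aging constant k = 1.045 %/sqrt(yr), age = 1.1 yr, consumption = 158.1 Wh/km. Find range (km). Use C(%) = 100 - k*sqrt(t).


Step 1: capacity retention = 100 - 1.045 * sqrt(1.1) = 100 - 1.045 * 1.0488 = 98.904%
Step 2: C_now = 58.61 * 98.904/100 = 57.968 Ah
Step 3: E_pack = V * C_now = 311.3 * 57.968 = 18045 Wh
Step 4: range = E_pack / consumption = 18045 / 158.1 = 114.1 km

114.1 km


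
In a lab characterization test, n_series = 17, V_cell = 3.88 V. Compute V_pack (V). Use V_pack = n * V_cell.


Series voltages add: 17 * 3.88 V = 65.96 V

65.96 V


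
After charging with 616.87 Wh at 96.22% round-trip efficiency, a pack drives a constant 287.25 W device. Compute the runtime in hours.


Step 1: E_discharge = eta/100 * E_charge = 96.22/100 * 616.87 = 593.55 Wh
Step 2: t = E_discharge / P = 593.55 / 287.25 = 2.066 hr

2.066 hr


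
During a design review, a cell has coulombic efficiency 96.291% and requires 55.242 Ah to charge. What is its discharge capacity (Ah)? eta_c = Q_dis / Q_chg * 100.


Q_dis = eta/100 * Q_chg = 96.291/100 * 55.242 = 53.19 Ah

53.19 Ah


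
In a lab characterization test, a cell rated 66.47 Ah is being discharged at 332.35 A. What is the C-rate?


C_rate = I / capacity = 332.35 / 66.47 = 5C

5C


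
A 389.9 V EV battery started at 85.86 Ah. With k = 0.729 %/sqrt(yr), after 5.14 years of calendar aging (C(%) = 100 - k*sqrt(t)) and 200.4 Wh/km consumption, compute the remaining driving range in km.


Step 1: capacity retention = 100 - 0.729 * sqrt(5.14) = 100 - 0.729 * 2.2672 = 98.347%
Step 2: C_now = 85.86 * 98.347/100 = 84.441 Ah
Step 3: E_pack = V * C_now = 389.9 * 84.441 = 32924 Wh
Step 4: range = E_pack / consumption = 32924 / 200.4 = 164.3 km

164.3 km


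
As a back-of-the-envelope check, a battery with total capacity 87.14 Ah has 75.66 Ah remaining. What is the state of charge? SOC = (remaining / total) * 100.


SOC% = 75.66 / 87.14 * 100 = 86.83%

86.83%


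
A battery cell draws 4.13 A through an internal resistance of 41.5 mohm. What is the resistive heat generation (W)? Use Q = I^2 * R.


Convert: R = 41.5 mohm = 0.0415 ohm
I^2 = 17.057
Q = 17.057 * 0.0415 = 0.7079 W

0.7079 W


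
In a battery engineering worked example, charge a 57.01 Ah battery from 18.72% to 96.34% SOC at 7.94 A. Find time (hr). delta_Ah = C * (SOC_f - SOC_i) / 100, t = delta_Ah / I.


Step 1: dSOC = 96.34% - 18.72% = 77.62%
Step 2: delta_Ah = 57.01 * 77.62 / 100 = 44.251 Ah
Step 3: t = 44.251 / 7.94 = 5.573 hr

5.573 hr


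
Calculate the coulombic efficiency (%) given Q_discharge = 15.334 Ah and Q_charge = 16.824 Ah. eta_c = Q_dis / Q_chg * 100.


Coulombic efficiency = 15.334/16.824 * 100% = 91.14%

91.14%


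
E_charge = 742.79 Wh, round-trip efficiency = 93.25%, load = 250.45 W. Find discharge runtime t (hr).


Step 1: E_discharge = eta/100 * E_charge = 93.25/100 * 742.79 = 692.65 Wh
Step 2: t = E_discharge / P = 692.65 / 250.45 = 2.766 hr

2.766 hr


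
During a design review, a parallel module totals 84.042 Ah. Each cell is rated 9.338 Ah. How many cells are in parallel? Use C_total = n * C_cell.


n = C_total / C_cell = 84.042 / 9.338 = 9

9


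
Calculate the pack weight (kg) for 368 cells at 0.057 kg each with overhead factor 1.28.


m_pack = n * m_cell * overhead = 368 * 0.057 * 1.28 = 26.85 kg

26.85 kg


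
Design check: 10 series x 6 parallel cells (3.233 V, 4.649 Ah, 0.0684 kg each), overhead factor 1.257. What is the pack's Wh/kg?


Step 1: V_pack = 10 * 3.233 = 32.33 V
Step 2: C_pack = 6 * 4.649 = 27.894 Ah
Step 3: E_pack = V_pack * C_pack = 32.33 * 27.894 = 901.81 Wh
Step 4: m_pack = 10 * 6 * 0.0684 * 1.257 = 5.1587 kg
Step 5: ED = E_pack / m_pack = 901.81 / 5.1587 = 174.8 Wh/kg

174.8 Wh/kg


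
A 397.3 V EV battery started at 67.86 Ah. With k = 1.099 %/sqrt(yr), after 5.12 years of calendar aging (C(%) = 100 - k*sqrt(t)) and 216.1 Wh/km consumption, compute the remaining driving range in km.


Step 1: capacity retention = 100 - 1.099 * sqrt(5.12) = 100 - 1.099 * 2.2627 = 97.513%
Step 2: C_now = 67.86 * 97.513/100 = 66.172 Ah
Step 3: E_pack = V * C_now = 397.3 * 66.172 = 26290 Wh
Step 4: range = E_pack / consumption = 26290 / 216.1 = 121.7 km

121.7 km


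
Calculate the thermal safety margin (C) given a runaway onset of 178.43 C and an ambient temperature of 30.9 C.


Safety margin = 178.43 C - 30.9 C = 147.53 C

147.53 C


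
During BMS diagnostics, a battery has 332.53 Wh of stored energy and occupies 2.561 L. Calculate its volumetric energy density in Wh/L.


Volumetric ED = 332.53 Wh / 2.561 L = 129.8 Wh/L

129.8 Wh/L


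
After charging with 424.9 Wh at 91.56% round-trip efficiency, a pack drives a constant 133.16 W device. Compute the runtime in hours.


Step 1: E_discharge = eta/100 * E_charge = 91.56/100 * 424.9 = 389.04 Wh
Step 2: t = E_discharge / P = 389.04 / 133.16 = 2.922 hr

2.922 hr


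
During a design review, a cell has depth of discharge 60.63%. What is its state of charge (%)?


SOC = 100 - DOD = 100 - 60.63 = 39.37%

39.37%


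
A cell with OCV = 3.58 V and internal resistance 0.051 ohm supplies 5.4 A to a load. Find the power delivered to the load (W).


Step 1: V_terminal = OCV - I*R = 3.58 - 5.4 * 0.051 = 3.3046 V
Step 2: P_out = V_terminal * I = 3.3046 * 5.4 = 17.84 W

17.84 W


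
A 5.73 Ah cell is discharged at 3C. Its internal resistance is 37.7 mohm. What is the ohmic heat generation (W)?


Convert: R = 37.7 mohm = 0.0377 ohm
Step 1: I = C_rate * capacity = 3 * 5.73 = 17.19 A
Step 2: Q = I^2 * R = 17.19^2 * 0.0377 = 295.5 * 0.0377 = 11.14 W

11.14 W


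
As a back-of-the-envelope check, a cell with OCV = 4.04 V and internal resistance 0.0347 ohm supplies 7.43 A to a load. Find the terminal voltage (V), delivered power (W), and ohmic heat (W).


Step 1: V_terminal = OCV - I*R = 4.04 - 7.43 * 0.0347 = 3.7822 V
Step 2: P_out = V_terminal * I = 3.7822 * 7.43 = 28.10 W
Step 3: Q = I^2 * R = 7.43^2 * 0.0347 = 1.916 W

V=3.7822 V, P=28.10 W, Q=1.916 W


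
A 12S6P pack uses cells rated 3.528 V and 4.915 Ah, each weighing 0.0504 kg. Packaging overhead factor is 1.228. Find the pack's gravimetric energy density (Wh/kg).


Step 1: V_pack = 12 * 3.528 = 42.336 V
Step 2: C_pack = 6 * 4.915 = 29.49 Ah
Step 3: E_pack = V_pack * C_pack = 42.336 * 29.49 = 1248.5 Wh
Step 4: m_pack = 12 * 6 * 0.0504 * 1.228 = 4.4562 kg
Step 5: ED = E_pack / m_pack = 1248.5 / 4.4562 = 280.2 Wh/kg

280.2 Wh/kg


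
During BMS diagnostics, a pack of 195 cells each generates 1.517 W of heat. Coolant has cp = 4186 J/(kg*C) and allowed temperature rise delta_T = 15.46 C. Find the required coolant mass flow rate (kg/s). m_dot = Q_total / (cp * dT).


Step 1: Total heat Q = 195 * 1.517 W = 295.82 W
Step 2: denom = cp * dT = 4186 * 15.46 = 64716
Step 3: m_dot = 295.82 / 64716 = 0.004571 kg/s

0.004571 kg/s


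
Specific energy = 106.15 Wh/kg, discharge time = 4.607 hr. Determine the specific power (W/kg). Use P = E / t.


Specific power = 106.15 Wh/kg / 4.607 hr = 23.04 W/kg

23.04 W/kg


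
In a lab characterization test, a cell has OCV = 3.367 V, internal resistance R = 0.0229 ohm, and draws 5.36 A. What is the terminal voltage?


IR drop = 5.36 * 0.0229 = 0.12274 V
V = 3.367 - 0.12274 = 3.244 V

3.244 V


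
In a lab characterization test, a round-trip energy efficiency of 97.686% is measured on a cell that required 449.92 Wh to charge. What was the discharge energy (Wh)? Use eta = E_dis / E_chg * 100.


E_dis = eta/100 * E_chg = 97.686/100 * 449.92 = 439.5 Wh

439.5 Wh


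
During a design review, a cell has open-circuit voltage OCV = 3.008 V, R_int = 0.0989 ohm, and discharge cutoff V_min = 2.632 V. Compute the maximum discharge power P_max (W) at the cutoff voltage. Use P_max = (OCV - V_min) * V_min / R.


P_max = (OCV - V_min) * V_min / R = (3.008 - 2.632) * 2.632 / 0.0989 = 0.376 * 2.632 / 0.0989 = 10.01 W

10.01 W


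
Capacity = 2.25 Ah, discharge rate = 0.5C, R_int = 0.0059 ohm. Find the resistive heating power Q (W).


Step 1: I = C_rate * capacity = 0.5 * 2.25 = 1.125 A
Step 2: Q = I^2 * R = 1.125^2 * 0.0059 = 1.2656 * 0.0059 = 0.007467 W

0.007467 W


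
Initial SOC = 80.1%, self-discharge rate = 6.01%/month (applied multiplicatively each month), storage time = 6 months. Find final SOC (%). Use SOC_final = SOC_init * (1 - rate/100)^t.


Monthly retention factor = 1 - 6.01/100 = 0.9399
Over 6 months: factor^6 = 0.68943
SOC_final = 80.1 * 0.68943 = 55.22%

55.22%


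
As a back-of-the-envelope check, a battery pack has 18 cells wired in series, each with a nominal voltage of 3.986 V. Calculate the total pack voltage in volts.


Series voltages add: 18 * 3.986 V = 71.748 V

71.748 V


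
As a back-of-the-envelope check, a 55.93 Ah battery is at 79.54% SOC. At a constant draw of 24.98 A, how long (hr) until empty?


Step 1: remaining = SOC/100 * C_total = 79.54/100 * 55.93 = 44.487 Ah
Step 2: t = remaining / I = 44.487 / 24.98 = 1.781 hr

1.781 hr


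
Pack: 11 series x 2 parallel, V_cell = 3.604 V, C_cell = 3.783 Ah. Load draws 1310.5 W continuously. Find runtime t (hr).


Step 1: E_pack = Ns * V_cell * Np * C_cell = 11 * 3.604 * 2 * 3.783 = 299.95 Wh
Step 2: t = E_pack / P = 299.95 / 1310.5 = 0.2289 hr

0.2289 hr


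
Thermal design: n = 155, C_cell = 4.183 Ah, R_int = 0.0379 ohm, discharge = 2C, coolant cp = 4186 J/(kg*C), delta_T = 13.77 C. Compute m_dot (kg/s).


Step 1: I = 2 * 4.183 = 8.366 A
Step 2: Q_cell = I^2 * R = 8.366^2 * 0.0379 = 2.6526 W
Step 3: Q_total = 155 * 2.6526 = 411.15 W
Step 4: m_dot = Q_total / (cp * dT) = 411.15 / (4186 * 13.77) = 0.007133 kg/s

0.007133 kg/s


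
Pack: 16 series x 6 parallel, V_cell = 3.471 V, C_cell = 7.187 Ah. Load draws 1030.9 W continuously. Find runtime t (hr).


Step 1: E_pack = Ns * V_cell * Np * C_cell = 16 * 3.471 * 6 * 7.187 = 2394.8 Wh
Step 2: t = E_pack / P = 2394.8 / 1030.9 = 2.323 hr

2.323 hr


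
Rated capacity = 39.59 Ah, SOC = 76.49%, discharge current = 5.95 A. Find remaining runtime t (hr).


Step 1: remaining = SOC/100 * C_total = 76.49/100 * 39.59 = 30.282 Ah
Step 2: t = remaining / I = 30.282 / 5.95 = 5.089 hr

5.089 hr


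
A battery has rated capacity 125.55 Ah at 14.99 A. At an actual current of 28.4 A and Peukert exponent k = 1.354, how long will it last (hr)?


Step 1: t_rated = C / I_rated = 125.55 / 14.99 = 8.3756 hr
Step 2: ratio = 14.99 / 28.4 = 0.52782
Step 3: ratio^k = 0.52782^1.354 = 0.42096
Step 4: t = t_rated * ratio^k = 8.3756 * 0.42096 = 3.526 hr

3.526 hr


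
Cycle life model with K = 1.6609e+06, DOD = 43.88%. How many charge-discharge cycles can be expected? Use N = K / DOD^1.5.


Step 1: DOD^1.5 = 43.88^1.5 = 290.67
Step 2: N = 1.6609e+06 / 290.67 = 5714 cycles

5714 cycles


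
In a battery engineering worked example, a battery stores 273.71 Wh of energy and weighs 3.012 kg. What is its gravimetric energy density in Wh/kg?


Specific energy = 273.71 Wh / 3.012 kg = 90.87 Wh/kg

90.87 Wh/kg


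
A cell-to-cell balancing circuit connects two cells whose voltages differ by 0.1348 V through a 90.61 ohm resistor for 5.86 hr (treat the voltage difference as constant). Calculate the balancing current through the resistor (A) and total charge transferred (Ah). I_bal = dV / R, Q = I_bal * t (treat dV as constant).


I_bal = dV / R = 0.1348 / 90.61 = 0.0014877 A
Q = I_bal * t = 0.0014877 * 5.86 = 0.008718 Ah

I=0.0014877 A, Q=0.008718 Ah


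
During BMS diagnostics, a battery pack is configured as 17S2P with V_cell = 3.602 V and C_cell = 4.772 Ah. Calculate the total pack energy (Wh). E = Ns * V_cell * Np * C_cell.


V_pack = 17 * 3.602 = 61.234 V
C_pack = 2 * 4.772 = 9.544 Ah
E = V_pack * C_pack = 61.234 * 9.544 = 584.4 Wh

584.4 Wh


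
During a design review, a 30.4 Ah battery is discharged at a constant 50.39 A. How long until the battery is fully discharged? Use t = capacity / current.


Runtime = 30.4 Ah / 50.39 A = 0.6033 hr

0.6033 hr


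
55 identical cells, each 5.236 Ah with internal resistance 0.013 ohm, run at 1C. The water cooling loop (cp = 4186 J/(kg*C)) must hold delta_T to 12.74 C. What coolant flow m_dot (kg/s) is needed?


Step 1: I = 1 * 5.236 = 5.236 A
Step 2: Q_cell = I^2 * R = 5.236^2 * 0.013 = 0.3564 W
Step 3: Q_total = 55 * 0.3564 = 19.602 W
Step 4: m_dot = Q_total / (cp * dT) = 19.602 / (4186 * 12.74) = 3.676e-04 kg/s

3.676e-04 kg/s


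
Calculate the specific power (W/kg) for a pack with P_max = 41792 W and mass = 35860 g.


Convert: m = 35860 g = 35.86 kg
SP = P / m = 41792 / 35.86 = 1165 W/kg

1165 W/kg


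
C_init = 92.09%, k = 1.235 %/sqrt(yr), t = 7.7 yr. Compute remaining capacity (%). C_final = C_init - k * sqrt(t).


sqrt(t) = sqrt(7.7) = 2.7749
C_final = 92.09 - 1.235 * 2.7749 = 88.66%

88.66%


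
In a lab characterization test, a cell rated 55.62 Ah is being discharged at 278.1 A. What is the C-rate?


C_rate = I / capacity = 278.1 / 55.62 = 5C

5C


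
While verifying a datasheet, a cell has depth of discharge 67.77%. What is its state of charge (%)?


SOC = 100 - DOD = 100 - 67.77 = 32.23%

32.23%


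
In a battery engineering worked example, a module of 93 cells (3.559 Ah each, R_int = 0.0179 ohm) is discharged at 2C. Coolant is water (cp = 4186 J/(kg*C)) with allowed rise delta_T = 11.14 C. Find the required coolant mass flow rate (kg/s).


Step 1: I = 2 * 3.559 = 7.118 A
Step 2: Q_cell = I^2 * R = 7.118^2 * 0.0179 = 0.90692 W
Step 3: Q_total = 93 * 0.90692 = 84.344 W
Step 4: m_dot = Q_total / (cp * dT) = 84.344 / (4186 * 11.14) = 0.001809 kg/s

0.001809 kg/s


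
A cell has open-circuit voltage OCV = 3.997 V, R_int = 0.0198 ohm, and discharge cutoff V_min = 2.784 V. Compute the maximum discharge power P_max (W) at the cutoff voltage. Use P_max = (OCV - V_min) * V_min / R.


dV = OCV - V_min = 1.213 V (so I_max = dV / R)
P_max = dV * V_min / R = 1.213 * 2.784 / 0.0198 = 170.6 W

170.6 W


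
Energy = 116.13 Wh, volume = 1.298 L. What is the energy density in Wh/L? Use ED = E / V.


Volumetric ED = 116.13 Wh / 1.298 L = 89.47 Wh/L

89.47 Wh/L


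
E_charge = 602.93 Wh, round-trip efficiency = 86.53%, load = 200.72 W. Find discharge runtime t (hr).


Step 1: E_discharge = eta/100 * E_charge = 86.53/100 * 602.93 = 521.72 Wh
Step 2: t = E_discharge / P = 521.72 / 200.72 = 2.599 hr

2.599 hr


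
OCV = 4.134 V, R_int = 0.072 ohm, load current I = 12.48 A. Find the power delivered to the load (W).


Step 1: V_terminal = OCV - I*R = 4.134 - 12.48 * 0.072 = 3.2354 V
Step 2: P_out = V_terminal * I = 3.2354 * 12.48 = 40.38 W

40.38 W


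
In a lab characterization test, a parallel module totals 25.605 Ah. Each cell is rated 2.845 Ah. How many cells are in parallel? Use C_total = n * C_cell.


n = C_total / C_cell = 25.605 / 2.845 = 9

9


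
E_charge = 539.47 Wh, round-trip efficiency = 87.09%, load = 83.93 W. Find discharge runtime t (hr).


Step 1: E_discharge = eta/100 * E_charge = 87.09/100 * 539.47 = 469.82 Wh
Step 2: t = E_discharge / P = 469.82 / 83.93 = 5.598 hr

5.598 hr


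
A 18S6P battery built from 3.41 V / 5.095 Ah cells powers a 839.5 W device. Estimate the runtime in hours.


Step 1: E_pack = Ns * V_cell * Np * C_cell = 18 * 3.41 * 6 * 5.095 = 1876.4 Wh
Step 2: t = E_pack / P = 1876.4 / 839.5 = 2.235 hr

2.235 hr


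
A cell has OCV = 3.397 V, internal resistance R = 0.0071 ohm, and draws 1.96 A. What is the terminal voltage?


V = OCV - I*R = 3.397 - 1.96 * 0.0071 = 3.383 V

3.383 V


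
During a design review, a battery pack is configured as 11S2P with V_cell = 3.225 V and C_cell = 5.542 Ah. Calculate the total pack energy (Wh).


V_pack = 11 * 3.225 = 35.475 V
C_pack = 2 * 5.542 = 11.084 Ah
E = V_pack * C_pack = 35.475 * 11.084 = 393.2 Wh

393.2 Wh


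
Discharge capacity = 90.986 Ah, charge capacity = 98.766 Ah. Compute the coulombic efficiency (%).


eta_c = Q_dis / Q_chg * 100 = 90.986 / 98.766 * 100 = 92.12%

92.12%


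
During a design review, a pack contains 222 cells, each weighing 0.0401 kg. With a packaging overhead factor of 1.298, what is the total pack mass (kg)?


Cell mass sum = 222 * 0.0401 = 8.9022 kg
With overhead 1.298: m_pack = 8.9022 * 1.298 = 11.56 kg

11.56 kg


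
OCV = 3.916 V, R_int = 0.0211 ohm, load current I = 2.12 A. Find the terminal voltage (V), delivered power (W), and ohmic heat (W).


Step 1: V_terminal = OCV - I*R = 3.916 - 2.12 * 0.0211 = 3.8713 V
Step 2: P_out = V_terminal * I = 3.8713 * 2.12 = 8.207 W
Step 3: Q = I^2 * R = 2.12^2 * 0.0211 = 0.09483 W

V=3.8713 V, P=8.207 W, Q=0.09483 W


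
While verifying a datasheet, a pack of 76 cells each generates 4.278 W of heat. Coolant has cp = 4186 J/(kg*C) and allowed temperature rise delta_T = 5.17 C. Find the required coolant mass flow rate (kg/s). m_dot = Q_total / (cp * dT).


Step 1: Total heat Q = 76 * 4.278 W = 325.13 W
Step 2: denom = cp * dT = 4186 * 5.17 = 21642
Step 3: m_dot = 325.13 / 21642 = 0.01502 kg/s

0.01502 kg/s


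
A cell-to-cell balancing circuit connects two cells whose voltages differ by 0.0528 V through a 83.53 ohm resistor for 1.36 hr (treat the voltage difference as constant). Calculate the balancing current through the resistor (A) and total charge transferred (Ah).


I_bal = dV / R = 0.0528 / 83.53 = 6.3211e-04 A
Q = I_bal * t = 6.3211e-04 * 1.36 = 8.597e-04 Ah

I=6.3211e-04 A, Q=8.597e-04 Ah


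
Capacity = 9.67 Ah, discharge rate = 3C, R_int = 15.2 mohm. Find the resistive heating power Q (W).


Convert: R = 15.2 mohm = 0.0152 ohm
Step 1: I = C_rate * capacity = 3 * 9.67 = 29.01 A
Step 2: Q = I^2 * R = 29.01^2 * 0.0152 = 841.58 * 0.0152 = 12.79 W

12.79 W


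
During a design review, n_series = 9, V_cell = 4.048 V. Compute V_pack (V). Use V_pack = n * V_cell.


Series voltages add: 9 * 4.048 V = 36.432 V

36.432 V


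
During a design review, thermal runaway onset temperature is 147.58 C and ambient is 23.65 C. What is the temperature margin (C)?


Safety margin = 147.58 C - 23.65 C = 123.93 C

123.93 C


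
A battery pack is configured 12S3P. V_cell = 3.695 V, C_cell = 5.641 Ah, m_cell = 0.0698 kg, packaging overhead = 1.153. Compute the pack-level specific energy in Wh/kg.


Step 1: V_pack = 12 * 3.695 = 44.34 V
Step 2: C_pack = 3 * 5.641 = 16.923 Ah
Step 3: E_pack = V_pack * C_pack = 44.34 * 16.923 = 750.37 Wh
Step 4: m_pack = 12 * 3 * 0.0698 * 1.153 = 2.8973 kg
Step 5: ED = E_pack / m_pack = 750.37 / 2.8973 = 259.0 Wh/kg

259.0 Wh/kg


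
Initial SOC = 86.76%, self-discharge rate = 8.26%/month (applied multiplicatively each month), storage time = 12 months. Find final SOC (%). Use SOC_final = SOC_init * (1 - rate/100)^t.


Monthly retention factor = 1 - 8.26/100 = 0.9174
Over 12 months: factor^12 = 0.35539
SOC_final = 86.76 * 0.35539 = 30.83%

30.83%


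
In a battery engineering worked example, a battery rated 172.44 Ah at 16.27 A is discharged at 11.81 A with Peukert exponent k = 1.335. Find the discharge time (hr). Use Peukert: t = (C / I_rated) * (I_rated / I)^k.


Step 1: t_rated = C / I_rated = 172.44 / 16.27 = 10.599 hr
Step 2: ratio = 16.27 / 11.81 = 1.3776
Step 3: ratio^k = 1.3776^1.335 = 1.5337
Step 4: t = t_rated * ratio^k = 10.599 * 1.5337 = 16.26 hr

16.26 hr


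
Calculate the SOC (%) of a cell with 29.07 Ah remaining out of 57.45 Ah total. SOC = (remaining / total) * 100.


SOC% = 29.07 / 57.45 * 100 = 50.60%

50.60%


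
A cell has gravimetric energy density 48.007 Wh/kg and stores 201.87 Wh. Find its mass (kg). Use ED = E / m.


m = E / ED = 201.87 / 48.007 = 4.205 kg

4.205 kg


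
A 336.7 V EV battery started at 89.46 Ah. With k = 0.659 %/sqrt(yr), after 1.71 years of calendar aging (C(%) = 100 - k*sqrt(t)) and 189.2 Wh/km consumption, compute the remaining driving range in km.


Step 1: capacity retention = 100 - 0.659 * sqrt(1.71) = 100 - 0.659 * 1.3077 = 99.138%
Step 2: C_now = 89.46 * 99.138/100 = 88.689 Ah
Step 3: E_pack = V * C_now = 336.7 * 88.689 = 29862 Wh
Step 4: range = E_pack / consumption = 29862 / 189.2 = 157.8 km

157.8 km


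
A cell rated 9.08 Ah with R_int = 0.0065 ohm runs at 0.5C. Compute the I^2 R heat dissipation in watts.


Step 1: I = C_rate * capacity = 0.5 * 9.08 = 4.54 A
Step 2: Q = I^2 * R = 4.54^2 * 0.0065 = 20.612 * 0.0065 = 0.1340 W

0.1340 W


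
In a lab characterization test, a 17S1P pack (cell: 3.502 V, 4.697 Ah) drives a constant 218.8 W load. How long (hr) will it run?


Step 1: E_pack = Ns * V_cell * Np * C_cell = 17 * 3.502 * 1 * 4.697 = 279.63 Wh
Step 2: t = E_pack / P = 279.63 / 218.8 = 1.278 hr

1.278 hr


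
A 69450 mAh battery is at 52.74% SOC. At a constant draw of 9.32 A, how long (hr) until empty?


Convert: C_total = 69450 mAh = 69.45 Ah
Step 1: remaining = SOC/100 * C_total = 52.74/100 * 69.45 = 36.628 Ah
Step 2: t = remaining / I = 36.628 / 9.32 = 3.930 hr

3.930 hr


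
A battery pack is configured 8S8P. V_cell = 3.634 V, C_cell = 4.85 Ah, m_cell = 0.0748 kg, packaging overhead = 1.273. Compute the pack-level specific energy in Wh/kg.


Step 1: V_pack = 8 * 3.634 = 29.072 V
Step 2: C_pack = 8 * 4.85 = 38.8 Ah
Step 3: E_pack = V_pack * C_pack = 29.072 * 38.8 = 1128 Wh
Step 4: m_pack = 8 * 8 * 0.0748 * 1.273 = 6.0941 kg
Step 5: ED = E_pack / m_pack = 1128 / 6.0941 = 185.1 Wh/kg

185.1 Wh/kg


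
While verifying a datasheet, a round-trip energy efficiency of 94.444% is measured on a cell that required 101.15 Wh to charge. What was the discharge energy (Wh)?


E_dis = eta/100 * E_chg = 94.444/100 * 101.15 = 95.53 Wh

95.53 Wh


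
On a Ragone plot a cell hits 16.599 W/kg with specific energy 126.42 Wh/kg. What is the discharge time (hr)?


t = E / P = 126.42 / 16.599 = 7.616 hr

7.616 hr


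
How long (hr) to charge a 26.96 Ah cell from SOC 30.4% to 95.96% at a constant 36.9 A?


Step 1: dSOC = 95.96% - 30.4% = 65.56%
Step 2: delta_Ah = 26.96 * 65.56 / 100 = 17.675 Ah
Step 3: t = 17.675 / 36.9 = 0.4790 hr

0.4790 hr


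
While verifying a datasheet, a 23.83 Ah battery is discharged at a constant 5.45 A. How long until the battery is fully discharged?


Runtime = 23.83 Ah / 5.45 A = 4.372 hr

4.372 hr


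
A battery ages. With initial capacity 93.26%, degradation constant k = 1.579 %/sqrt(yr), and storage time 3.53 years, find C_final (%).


Step 1: sqrt(3.53 yr) = 1.8788
Step 2: drop = 1.579 * 1.8788 = 2.9666
Step 3: C_final = 93.26 - 2.9666 = 90.29%

90.29%


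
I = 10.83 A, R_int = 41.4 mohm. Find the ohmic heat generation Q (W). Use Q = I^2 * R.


Convert: R = 41.4 mohm = 0.0414 ohm
Q = I^2 * R = 10.83^2 * 0.0414 = 4.856 W

4.856 W


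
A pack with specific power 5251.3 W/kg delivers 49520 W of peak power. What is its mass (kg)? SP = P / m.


m = P / SP = 49520 / 5251.3 = 9.430 kg

9.430 kg


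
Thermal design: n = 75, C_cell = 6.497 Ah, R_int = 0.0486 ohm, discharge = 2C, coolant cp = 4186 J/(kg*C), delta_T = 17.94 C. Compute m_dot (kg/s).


Step 1: I = 2 * 6.497 = 12.994 A
Step 2: Q_cell = I^2 * R = 12.994^2 * 0.0486 = 8.2058 W
Step 3: Q_total = 75 * 8.2058 = 615.44 W
Step 4: m_dot = Q_total / (cp * dT) = 615.44 / (4186 * 17.94) = 0.008195 kg/s

0.008195 kg/s


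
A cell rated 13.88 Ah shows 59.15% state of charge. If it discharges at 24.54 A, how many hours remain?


Step 1: remaining = SOC/100 * C_total = 59.15/100 * 13.88 = 8.21 Ah
Step 2: t = remaining / I = 8.21 / 24.54 = 0.3346 hr

0.3346 hr


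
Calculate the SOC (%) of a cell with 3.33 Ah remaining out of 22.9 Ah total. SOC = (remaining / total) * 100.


SOC = (remaining / total) * 100 = (3.33 / 22.9) * 100 = 14.54%

14.54%


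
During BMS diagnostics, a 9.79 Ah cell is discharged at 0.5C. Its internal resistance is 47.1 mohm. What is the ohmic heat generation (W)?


Convert: R = 47.1 mohm = 0.0471 ohm
Step 1: I = C_rate * capacity = 0.5 * 9.79 = 4.895 A
Step 2: Q = I^2 * R = 4.895^2 * 0.0471 = 23.961 * 0.0471 = 1.129 W

1.129 W


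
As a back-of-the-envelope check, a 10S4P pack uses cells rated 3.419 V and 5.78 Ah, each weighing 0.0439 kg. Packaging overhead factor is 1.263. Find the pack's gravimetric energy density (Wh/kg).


Step 1: V_pack = 10 * 3.419 = 34.19 V
Step 2: C_pack = 4 * 5.78 = 23.12 Ah
Step 3: E_pack = V_pack * C_pack = 34.19 * 23.12 = 790.47 Wh
Step 4: m_pack = 10 * 4 * 0.0439 * 1.263 = 2.2178 kg
Step 5: ED = E_pack / m_pack = 790.47 / 2.2178 = 356.4 Wh/kg

356.4 Wh/kg


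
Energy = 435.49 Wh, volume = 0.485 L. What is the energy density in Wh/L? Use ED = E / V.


Volumetric ED = 435.49 Wh / 0.485 L = 897.9 Wh/L

897.9 Wh/L


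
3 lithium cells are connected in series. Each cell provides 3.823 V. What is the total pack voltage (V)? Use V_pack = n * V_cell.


V_pack = n * V_cell = 3 * 3.823 = 11.469 V

11.469 V


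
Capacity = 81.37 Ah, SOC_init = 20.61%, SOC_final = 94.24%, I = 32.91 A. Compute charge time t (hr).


delta_Ah = 81.37 * (94.24 - 20.61) / 100 = 59.913 Ah
t = delta_Ah / I = 59.913 / 32.91 = 1.821 hr

1.821 hr


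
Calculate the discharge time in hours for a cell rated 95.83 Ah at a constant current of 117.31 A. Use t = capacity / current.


t = capacity / current = 95.83 / 117.31 = 0.8169 hr

0.8169 hr


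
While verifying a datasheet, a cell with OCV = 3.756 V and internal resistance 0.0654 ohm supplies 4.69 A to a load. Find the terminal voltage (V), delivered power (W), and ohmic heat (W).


Step 1: V_terminal = OCV - I*R = 3.756 - 4.69 * 0.0654 = 3.4493 V
Step 2: P_out = V_terminal * I = 3.4493 * 4.69 = 16.18 W
Step 3: Q = I^2 * R = 4.69^2 * 0.0654 = 1.439 W

V=3.4493 V, P=16.18 W, Q=1.439 W


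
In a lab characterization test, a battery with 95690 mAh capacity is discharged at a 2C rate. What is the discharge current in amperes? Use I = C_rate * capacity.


Convert: capacity = 95690 mAh = 95.69 Ah
At 2C: I = 2 * 95.69 Ah = 191.38 A

191.38 A


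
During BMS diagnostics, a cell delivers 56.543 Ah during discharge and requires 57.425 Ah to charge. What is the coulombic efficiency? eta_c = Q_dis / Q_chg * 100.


eta_c = Q_dis / Q_chg * 100 = 56.543 / 57.425 * 100 = 98.46%

98.46%


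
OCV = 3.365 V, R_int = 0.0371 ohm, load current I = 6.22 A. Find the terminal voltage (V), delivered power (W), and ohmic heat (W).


Step 1: V_terminal = OCV - I*R = 3.365 - 6.22 * 0.0371 = 3.1342 V
Step 2: P_out = V_terminal * I = 3.1342 * 6.22 = 19.49 W
Step 3: Q = I^2 * R = 6.22^2 * 0.0371 = 1.435 W

V=3.1342 V, P=19.49 W, Q=1.435 W


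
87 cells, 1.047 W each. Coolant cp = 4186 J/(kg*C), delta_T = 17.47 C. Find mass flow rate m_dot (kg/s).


Q_total = 87 * 1.047 = 91.089 W
m_dot = Q_total / (cp * dT) = 91.089 / (4186 * 17.47) = 0.001246 kg/s

0.001246 kg/s


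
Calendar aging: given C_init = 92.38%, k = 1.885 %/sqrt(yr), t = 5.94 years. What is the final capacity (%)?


sqrt(t) = sqrt(5.94) = 2.4372
C_final = 92.38 - 1.885 * 2.4372 = 87.79%

87.79%


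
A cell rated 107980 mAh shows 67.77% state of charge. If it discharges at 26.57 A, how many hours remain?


Convert: C_total = 107980 mAh = 107.98 Ah
Step 1: remaining = SOC/100 * C_total = 67.77/100 * 107.98 = 73.178 Ah
Step 2: t = remaining / I = 73.178 / 26.57 = 2.754 hr

2.754 hr


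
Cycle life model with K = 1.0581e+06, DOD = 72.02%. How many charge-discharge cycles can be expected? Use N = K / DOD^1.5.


DOD^1.5 = 611.19
N = K / DOD^1.5 = 1.0581e+06 / 611.19 = 1731

1731 cycles


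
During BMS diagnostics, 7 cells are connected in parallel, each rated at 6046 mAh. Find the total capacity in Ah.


Convert: C_cell = 6046 mAh = 6.046 Ah
C_total = 7 * 6.046 = 42.322 Ah

42.322 Ah


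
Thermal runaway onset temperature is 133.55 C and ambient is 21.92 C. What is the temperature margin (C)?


Safety margin = 133.55 C - 21.92 C = 111.63 C

111.63 C


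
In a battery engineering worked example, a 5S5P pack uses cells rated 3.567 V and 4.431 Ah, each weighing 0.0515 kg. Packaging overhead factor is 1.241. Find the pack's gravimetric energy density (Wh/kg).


Step 1: V_pack = 5 * 3.567 = 17.835 V
Step 2: C_pack = 5 * 4.431 = 22.155 Ah
Step 3: E_pack = V_pack * C_pack = 17.835 * 22.155 = 395.13 Wh
Step 4: m_pack = 5 * 5 * 0.0515 * 1.241 = 1.5978 kg
Step 5: ED = E_pack / m_pack = 395.13 / 1.5978 = 247.3 Wh/kg

247.3 Wh/kg


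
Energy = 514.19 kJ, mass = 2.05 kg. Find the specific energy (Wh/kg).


Convert: E = 514.19 kJ = 142.83 Wh
ED = E / m = 142.83 / 2.05 = 69.67 Wh/kg

69.67 Wh/kg


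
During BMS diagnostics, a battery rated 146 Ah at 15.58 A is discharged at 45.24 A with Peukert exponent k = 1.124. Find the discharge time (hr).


t_rated = C / I_rated = 146 / 15.58 = 9.371 hr
(I_rated/I)^k = (0.34439)^1.124 = 0.30175
t = t_rated * (I_rated/I)^k = 9.371 * 0.30175 = 2.828 hr

2.828 hr


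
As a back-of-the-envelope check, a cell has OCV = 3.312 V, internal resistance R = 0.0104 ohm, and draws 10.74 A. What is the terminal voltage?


IR drop = 10.74 * 0.0104 = 0.1117 V
V = 3.312 - 0.1117 = 3.200 V

3.200 V


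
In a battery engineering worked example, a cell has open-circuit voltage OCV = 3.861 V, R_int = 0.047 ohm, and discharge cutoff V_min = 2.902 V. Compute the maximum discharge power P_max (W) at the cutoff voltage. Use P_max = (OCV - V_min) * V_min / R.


dV = OCV - V_min = 0.959 V (so I_max = dV / R)
P_max = dV * V_min / R = 0.959 * 2.902 / 0.047 = 59.21 W

59.21 W


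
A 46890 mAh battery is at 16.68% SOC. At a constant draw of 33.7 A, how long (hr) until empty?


Convert: C_total = 46890 mAh = 46.89 Ah
Step 1: remaining = SOC/100 * C_total = 16.68/100 * 46.89 = 7.8213 Ah
Step 2: t = remaining / I = 7.8213 / 33.7 = 0.2321 hr

0.2321 hr


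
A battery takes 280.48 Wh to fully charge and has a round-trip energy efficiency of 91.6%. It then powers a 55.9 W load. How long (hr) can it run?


Step 1: E_discharge = eta/100 * E_charge = 91.6/100 * 280.48 = 256.92 Wh
Step 2: t = E_discharge / P = 256.92 / 55.9 = 4.596 hr

4.596 hr


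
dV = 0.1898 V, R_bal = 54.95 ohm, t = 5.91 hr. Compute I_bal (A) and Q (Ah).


First, Ohm's law: I_bal = 0.1898 V / 54.95 ohm = 0.003454 A
Then Q = I * t = 0.003454 A * 5.91 hr = 0.02041 Ah

I=0.003454 A, Q=0.02041 Ah


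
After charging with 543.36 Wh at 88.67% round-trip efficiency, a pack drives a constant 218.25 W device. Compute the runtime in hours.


Step 1: E_discharge = eta/100 * E_charge = 88.67/100 * 543.36 = 481.8 Wh
Step 2: t = E_discharge / P = 481.8 / 218.25 = 2.208 hr

2.208 hr


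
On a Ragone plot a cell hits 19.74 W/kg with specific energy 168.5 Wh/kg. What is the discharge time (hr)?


t = E / P = 168.5 / 19.74 = 8.536 hr

8.536 hr


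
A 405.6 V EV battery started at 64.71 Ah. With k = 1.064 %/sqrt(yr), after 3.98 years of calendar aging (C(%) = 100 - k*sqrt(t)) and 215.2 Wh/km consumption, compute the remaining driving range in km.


Step 1: capacity retention = 100 - 1.064 * sqrt(3.98) = 100 - 1.064 * 1.995 = 97.877%
Step 2: C_now = 64.71 * 97.877/100 = 63.336 Ah
Step 3: E_pack = V * C_now = 405.6 * 63.336 = 25689 Wh
Step 4: range = E_pack / consumption = 25689 / 215.2 = 119.4 km

119.4 km


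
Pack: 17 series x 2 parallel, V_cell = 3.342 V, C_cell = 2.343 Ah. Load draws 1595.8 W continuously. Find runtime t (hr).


Step 1: E_pack = Ns * V_cell * Np * C_cell = 17 * 3.342 * 2 * 2.343 = 266.23 Wh
Step 2: t = E_pack / P = 266.23 / 1595.8 = 0.1668 hr

0.1668 hr


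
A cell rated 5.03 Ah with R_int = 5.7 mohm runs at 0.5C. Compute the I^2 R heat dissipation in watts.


Convert: R = 5.7 mohm = 0.0057 ohm
Step 1: I = C_rate * capacity = 0.5 * 5.03 = 2.515 A
Step 2: Q = I^2 * R = 2.515^2 * 0.0057 = 6.3252 * 0.0057 = 0.03605 W

0.03605 W


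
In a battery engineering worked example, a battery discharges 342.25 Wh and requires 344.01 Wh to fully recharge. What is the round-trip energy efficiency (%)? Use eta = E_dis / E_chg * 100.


eta_e = E_dis / E_chg * 100 = 342.25 / 344.01 * 100 = 99.49%

99.49%


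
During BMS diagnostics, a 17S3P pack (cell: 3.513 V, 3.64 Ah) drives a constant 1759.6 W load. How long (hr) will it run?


Step 1: E_pack = Ns * V_cell * Np * C_cell = 17 * 3.513 * 3 * 3.64 = 652.15 Wh
Step 2: t = E_pack / P = 652.15 / 1759.6 = 0.3706 hr

0.3706 hr


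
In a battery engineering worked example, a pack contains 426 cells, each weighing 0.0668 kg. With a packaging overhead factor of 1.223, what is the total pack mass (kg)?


Cell mass sum = 426 * 0.0668 = 28.457 kg
With overhead 1.223: m_pack = 28.457 * 1.223 = 34.80 kg

34.80 kg


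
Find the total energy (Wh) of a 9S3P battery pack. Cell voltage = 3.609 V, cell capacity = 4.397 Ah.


V_pack = 9 * 3.609 = 32.481 V
C_pack = 3 * 4.397 = 13.191 Ah
E = V_pack * C_pack = 32.481 * 13.191 = 428.5 Wh

428.5 Wh


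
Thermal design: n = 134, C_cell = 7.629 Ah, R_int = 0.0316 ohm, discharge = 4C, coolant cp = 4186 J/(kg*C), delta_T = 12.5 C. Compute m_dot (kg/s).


Step 1: I = 4 * 7.629 = 30.516 A
Step 2: Q_cell = I^2 * R = 30.516^2 * 0.0316 = 29.427 W
Step 3: Q_total = 134 * 29.427 = 3943.2 W
Step 4: m_dot = Q_total / (cp * dT) = 3943.2 / (4186 * 12.5) = 0.07536 kg/s

0.07536 kg/s


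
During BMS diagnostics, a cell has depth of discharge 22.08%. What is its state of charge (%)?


SOC = 100 - DOD = 100 - 22.08 = 77.92%

77.92%


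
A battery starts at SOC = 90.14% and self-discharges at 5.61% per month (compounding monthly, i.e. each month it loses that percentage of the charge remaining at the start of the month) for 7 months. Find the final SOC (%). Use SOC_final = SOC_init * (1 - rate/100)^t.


decay = (1 - 5.61/100)^7 = 0.66755
SOC_final = 90.14 * 0.66755 = 60.17%

60.17%


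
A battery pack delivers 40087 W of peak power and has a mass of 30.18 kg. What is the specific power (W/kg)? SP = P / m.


Specific power = 40087 W / 30.18 kg = 1328 W/kg

1328 W/kg


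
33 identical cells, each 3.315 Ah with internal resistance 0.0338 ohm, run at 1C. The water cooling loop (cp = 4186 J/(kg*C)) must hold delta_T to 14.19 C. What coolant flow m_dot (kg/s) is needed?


Step 1: I = 1 * 3.315 = 3.315 A
Step 2: Q_cell = I^2 * R = 3.315^2 * 0.0338 = 0.37144 W
Step 3: Q_total = 33 * 0.37144 = 12.258 W
Step 4: m_dot = Q_total / (cp * dT) = 12.258 / (4186 * 14.19) = 2.064e-04 kg/s

2.064e-04 kg/s


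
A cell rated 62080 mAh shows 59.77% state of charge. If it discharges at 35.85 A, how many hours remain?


Convert: C_total = 62080 mAh = 62.08 Ah
Step 1: remaining = SOC/100 * C_total = 59.77/100 * 62.08 = 37.105 Ah
Step 2: t = remaining / I = 37.105 / 35.85 = 1.035 hr

1.035 hr


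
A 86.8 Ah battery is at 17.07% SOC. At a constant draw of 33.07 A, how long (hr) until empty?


Step 1: remaining = SOC/100 * C_total = 17.07/100 * 86.8 = 14.817 Ah
Step 2: t = remaining / I = 14.817 / 33.07 = 0.4480 hr

0.4480 hr


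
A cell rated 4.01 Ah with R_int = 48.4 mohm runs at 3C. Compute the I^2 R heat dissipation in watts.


Convert: R = 48.4 mohm = 0.0484 ohm
Step 1: I = C_rate * capacity = 3 * 4.01 = 12.03 A
Step 2: Q = I^2 * R = 12.03^2 * 0.0484 = 144.72 * 0.0484 = 7.004 W

7.004 W


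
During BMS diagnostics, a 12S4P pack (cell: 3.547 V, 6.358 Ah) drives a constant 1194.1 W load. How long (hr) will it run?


Step 1: E_pack = Ns * V_cell * Np * C_cell = 12 * 3.547 * 4 * 6.358 = 1082.5 Wh
Step 2: t = E_pack / P = 1082.5 / 1194.1 = 0.9065 hr

0.9065 hr


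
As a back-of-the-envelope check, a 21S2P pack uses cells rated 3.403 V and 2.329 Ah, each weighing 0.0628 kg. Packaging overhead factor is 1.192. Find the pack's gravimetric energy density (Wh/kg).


Step 1: V_pack = 21 * 3.403 = 71.463 V
Step 2: C_pack = 2 * 2.329 = 4.658 Ah
Step 3: E_pack = V_pack * C_pack = 71.463 * 4.658 = 332.87 Wh
Step 4: m_pack = 21 * 2 * 0.0628 * 1.192 = 3.144 kg
Step 5: ED = E_pack / m_pack = 332.87 / 3.144 = 105.9 Wh/kg

105.9 Wh/kg


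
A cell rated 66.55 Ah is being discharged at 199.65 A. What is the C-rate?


Rearranging: C_rate = 199.65 / 66.55 = 3C

3C


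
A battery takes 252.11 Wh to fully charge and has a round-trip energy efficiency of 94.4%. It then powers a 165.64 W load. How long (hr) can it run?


Step 1: E_discharge = eta/100 * E_charge = 94.4/100 * 252.11 = 237.99 Wh
Step 2: t = E_discharge / P = 237.99 / 165.64 = 1.437 hr

1.437 hr


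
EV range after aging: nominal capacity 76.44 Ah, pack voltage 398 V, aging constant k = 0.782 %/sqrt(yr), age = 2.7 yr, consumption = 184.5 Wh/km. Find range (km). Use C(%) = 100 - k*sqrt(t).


Step 1: capacity retention = 100 - 0.782 * sqrt(2.7) = 100 - 0.782 * 1.6432 = 98.715%
Step 2: C_now = 76.44 * 98.715/100 = 75.458 Ah
Step 3: E_pack = V * C_now = 398 * 75.458 = 30032 Wh
Step 4: range = E_pack / consumption = 30032 / 184.5 = 162.8 km

162.8 km


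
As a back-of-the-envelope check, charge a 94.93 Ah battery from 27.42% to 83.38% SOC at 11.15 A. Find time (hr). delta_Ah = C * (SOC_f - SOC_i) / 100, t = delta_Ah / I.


delta_Ah = 94.93 * (83.38 - 27.42) / 100 = 53.123 Ah
t = delta_Ah / I = 53.123 / 11.15 = 4.764 hr

4.764 hr


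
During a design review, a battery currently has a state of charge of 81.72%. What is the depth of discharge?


DOD = 100 - SOC = 100 - 81.72 = 18.28%

18.28%


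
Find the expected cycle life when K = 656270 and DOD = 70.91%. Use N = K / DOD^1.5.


Step 1: DOD^1.5 = 70.91^1.5 = 597.12
Step 2: N = 656270 / 597.12 = 1099 cycles

1099 cycles


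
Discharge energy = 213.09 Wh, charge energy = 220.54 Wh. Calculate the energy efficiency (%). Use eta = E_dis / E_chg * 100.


Round-trip efficiency = 213.09/220.54 * 100% = 96.62%

96.62%


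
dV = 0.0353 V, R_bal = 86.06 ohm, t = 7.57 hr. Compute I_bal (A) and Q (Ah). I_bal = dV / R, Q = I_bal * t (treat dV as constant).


I_bal = dV / R = 0.0353 / 86.06 = 4.1018e-04 A
Q = I_bal * t = 4.1018e-04 * 7.57 = 0.003105 Ah

I=4.1018e-04 A, Q=0.003105 Ah


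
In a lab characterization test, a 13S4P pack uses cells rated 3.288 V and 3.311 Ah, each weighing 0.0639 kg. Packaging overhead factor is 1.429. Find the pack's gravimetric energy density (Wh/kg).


Step 1: V_pack = 13 * 3.288 = 42.744 V
Step 2: C_pack = 4 * 3.311 = 13.244 Ah
Step 3: E_pack = V_pack * C_pack = 42.744 * 13.244 = 566.1 Wh
Step 4: m_pack = 13 * 4 * 0.0639 * 1.429 = 4.7483 kg
Step 5: ED = E_pack / m_pack = 566.1 / 4.7483 = 119.2 Wh/kg

119.2 Wh/kg
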